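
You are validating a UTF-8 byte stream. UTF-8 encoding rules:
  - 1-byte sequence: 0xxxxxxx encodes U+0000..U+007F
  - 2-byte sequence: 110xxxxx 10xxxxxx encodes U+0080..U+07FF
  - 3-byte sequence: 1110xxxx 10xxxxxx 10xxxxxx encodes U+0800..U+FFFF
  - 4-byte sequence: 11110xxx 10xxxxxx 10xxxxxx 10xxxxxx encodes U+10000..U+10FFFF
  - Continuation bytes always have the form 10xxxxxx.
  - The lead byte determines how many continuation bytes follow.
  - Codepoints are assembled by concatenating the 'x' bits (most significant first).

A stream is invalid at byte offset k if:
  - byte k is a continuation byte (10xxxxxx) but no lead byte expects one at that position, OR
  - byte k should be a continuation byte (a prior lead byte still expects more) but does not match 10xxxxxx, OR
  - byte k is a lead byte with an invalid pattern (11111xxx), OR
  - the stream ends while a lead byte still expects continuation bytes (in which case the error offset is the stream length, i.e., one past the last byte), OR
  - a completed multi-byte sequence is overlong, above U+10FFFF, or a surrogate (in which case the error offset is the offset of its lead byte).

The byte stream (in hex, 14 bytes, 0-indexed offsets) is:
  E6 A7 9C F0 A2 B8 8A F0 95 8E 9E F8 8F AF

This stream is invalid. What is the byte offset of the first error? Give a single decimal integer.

Byte[0]=E6: 3-byte lead, need 2 cont bytes. acc=0x6
Byte[1]=A7: continuation. acc=(acc<<6)|0x27=0x1A7
Byte[2]=9C: continuation. acc=(acc<<6)|0x1C=0x69DC
Completed: cp=U+69DC (starts at byte 0)
Byte[3]=F0: 4-byte lead, need 3 cont bytes. acc=0x0
Byte[4]=A2: continuation. acc=(acc<<6)|0x22=0x22
Byte[5]=B8: continuation. acc=(acc<<6)|0x38=0x8B8
Byte[6]=8A: continuation. acc=(acc<<6)|0x0A=0x22E0A
Completed: cp=U+22E0A (starts at byte 3)
Byte[7]=F0: 4-byte lead, need 3 cont bytes. acc=0x0
Byte[8]=95: continuation. acc=(acc<<6)|0x15=0x15
Byte[9]=8E: continuation. acc=(acc<<6)|0x0E=0x54E
Byte[10]=9E: continuation. acc=(acc<<6)|0x1E=0x1539E
Completed: cp=U+1539E (starts at byte 7)
Byte[11]=F8: INVALID lead byte (not 0xxx/110x/1110/11110)

Answer: 11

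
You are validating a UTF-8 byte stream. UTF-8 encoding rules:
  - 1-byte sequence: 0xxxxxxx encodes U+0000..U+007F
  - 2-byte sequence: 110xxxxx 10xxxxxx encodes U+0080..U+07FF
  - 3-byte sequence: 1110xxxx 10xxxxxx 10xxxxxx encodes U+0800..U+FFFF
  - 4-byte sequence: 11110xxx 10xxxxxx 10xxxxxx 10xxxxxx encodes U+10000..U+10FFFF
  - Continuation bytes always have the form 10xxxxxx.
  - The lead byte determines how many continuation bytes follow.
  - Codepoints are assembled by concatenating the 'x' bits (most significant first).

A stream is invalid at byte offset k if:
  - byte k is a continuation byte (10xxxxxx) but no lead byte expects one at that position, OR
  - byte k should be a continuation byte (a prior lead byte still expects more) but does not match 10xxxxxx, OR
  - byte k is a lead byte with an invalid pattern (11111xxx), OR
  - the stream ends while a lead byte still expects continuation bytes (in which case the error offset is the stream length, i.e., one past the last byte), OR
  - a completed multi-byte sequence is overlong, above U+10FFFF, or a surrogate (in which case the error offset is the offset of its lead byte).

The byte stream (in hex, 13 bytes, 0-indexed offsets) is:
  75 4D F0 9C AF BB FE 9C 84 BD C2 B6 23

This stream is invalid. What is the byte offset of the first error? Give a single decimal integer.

Answer: 6

Derivation:
Byte[0]=75: 1-byte ASCII. cp=U+0075
Byte[1]=4D: 1-byte ASCII. cp=U+004D
Byte[2]=F0: 4-byte lead, need 3 cont bytes. acc=0x0
Byte[3]=9C: continuation. acc=(acc<<6)|0x1C=0x1C
Byte[4]=AF: continuation. acc=(acc<<6)|0x2F=0x72F
Byte[5]=BB: continuation. acc=(acc<<6)|0x3B=0x1CBFB
Completed: cp=U+1CBFB (starts at byte 2)
Byte[6]=FE: INVALID lead byte (not 0xxx/110x/1110/11110)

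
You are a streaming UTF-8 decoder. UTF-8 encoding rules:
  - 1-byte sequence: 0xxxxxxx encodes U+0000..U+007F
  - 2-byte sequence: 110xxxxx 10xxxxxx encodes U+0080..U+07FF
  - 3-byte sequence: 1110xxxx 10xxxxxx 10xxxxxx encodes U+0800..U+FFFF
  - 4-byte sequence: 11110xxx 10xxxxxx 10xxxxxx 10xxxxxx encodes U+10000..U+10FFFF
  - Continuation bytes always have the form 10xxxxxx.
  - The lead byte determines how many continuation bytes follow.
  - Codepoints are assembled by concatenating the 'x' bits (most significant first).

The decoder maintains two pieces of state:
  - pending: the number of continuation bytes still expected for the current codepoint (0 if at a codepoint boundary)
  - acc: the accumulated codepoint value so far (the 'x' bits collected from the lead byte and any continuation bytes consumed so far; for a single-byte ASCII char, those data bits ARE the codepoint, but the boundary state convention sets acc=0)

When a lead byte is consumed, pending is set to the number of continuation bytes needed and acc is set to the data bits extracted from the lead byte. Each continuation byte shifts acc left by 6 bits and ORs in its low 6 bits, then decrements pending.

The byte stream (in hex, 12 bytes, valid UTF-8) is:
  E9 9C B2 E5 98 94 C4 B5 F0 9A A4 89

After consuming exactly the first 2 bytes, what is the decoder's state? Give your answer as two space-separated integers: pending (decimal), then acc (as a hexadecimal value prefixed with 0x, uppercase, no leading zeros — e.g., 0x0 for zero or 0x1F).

Answer: 1 0x25C

Derivation:
Byte[0]=E9: 3-byte lead. pending=2, acc=0x9
Byte[1]=9C: continuation. acc=(acc<<6)|0x1C=0x25C, pending=1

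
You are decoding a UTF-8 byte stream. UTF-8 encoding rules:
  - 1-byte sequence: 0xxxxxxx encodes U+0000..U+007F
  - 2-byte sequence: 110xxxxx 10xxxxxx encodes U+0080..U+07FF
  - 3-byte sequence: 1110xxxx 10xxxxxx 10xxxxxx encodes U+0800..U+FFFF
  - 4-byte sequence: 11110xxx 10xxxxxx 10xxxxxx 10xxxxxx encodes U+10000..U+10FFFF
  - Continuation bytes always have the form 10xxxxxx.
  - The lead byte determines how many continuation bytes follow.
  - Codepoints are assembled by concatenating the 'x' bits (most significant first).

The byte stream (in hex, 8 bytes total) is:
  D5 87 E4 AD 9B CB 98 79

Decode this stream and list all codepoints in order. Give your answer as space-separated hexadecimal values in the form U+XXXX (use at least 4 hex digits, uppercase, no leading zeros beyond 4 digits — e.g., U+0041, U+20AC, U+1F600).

Byte[0]=D5: 2-byte lead, need 1 cont bytes. acc=0x15
Byte[1]=87: continuation. acc=(acc<<6)|0x07=0x547
Completed: cp=U+0547 (starts at byte 0)
Byte[2]=E4: 3-byte lead, need 2 cont bytes. acc=0x4
Byte[3]=AD: continuation. acc=(acc<<6)|0x2D=0x12D
Byte[4]=9B: continuation. acc=(acc<<6)|0x1B=0x4B5B
Completed: cp=U+4B5B (starts at byte 2)
Byte[5]=CB: 2-byte lead, need 1 cont bytes. acc=0xB
Byte[6]=98: continuation. acc=(acc<<6)|0x18=0x2D8
Completed: cp=U+02D8 (starts at byte 5)
Byte[7]=79: 1-byte ASCII. cp=U+0079

Answer: U+0547 U+4B5B U+02D8 U+0079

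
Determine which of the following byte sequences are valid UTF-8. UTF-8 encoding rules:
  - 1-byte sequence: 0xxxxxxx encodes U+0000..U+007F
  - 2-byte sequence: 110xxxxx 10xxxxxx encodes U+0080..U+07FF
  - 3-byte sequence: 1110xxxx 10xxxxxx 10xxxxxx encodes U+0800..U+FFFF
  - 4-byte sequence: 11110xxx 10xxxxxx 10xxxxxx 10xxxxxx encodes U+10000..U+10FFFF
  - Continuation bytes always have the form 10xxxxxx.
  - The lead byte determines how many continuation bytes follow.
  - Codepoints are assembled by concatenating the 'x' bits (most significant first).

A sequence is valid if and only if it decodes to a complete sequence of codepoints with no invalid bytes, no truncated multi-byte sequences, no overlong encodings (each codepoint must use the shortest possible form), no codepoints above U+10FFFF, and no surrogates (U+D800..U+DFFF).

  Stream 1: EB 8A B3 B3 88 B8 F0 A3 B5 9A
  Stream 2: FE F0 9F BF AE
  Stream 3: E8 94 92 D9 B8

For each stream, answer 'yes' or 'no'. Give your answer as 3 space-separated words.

Stream 1: error at byte offset 3. INVALID
Stream 2: error at byte offset 0. INVALID
Stream 3: decodes cleanly. VALID

Answer: no no yes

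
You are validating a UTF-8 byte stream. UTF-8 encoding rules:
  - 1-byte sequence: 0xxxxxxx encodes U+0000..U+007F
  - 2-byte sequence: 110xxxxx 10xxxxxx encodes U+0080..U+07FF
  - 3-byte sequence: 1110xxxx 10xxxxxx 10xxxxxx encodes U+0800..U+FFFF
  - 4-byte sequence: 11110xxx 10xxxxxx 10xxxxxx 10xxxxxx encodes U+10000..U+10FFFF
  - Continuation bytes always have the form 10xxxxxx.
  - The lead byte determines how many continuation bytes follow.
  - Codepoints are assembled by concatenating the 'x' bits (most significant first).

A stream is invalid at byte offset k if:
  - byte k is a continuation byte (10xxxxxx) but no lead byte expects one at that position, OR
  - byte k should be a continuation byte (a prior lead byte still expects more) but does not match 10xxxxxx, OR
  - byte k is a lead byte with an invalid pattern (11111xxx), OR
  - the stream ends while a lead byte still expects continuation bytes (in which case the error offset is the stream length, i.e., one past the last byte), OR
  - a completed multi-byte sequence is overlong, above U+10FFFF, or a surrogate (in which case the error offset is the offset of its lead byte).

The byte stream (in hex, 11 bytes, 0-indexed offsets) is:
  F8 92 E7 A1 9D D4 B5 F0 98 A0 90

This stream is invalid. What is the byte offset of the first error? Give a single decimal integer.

Byte[0]=F8: INVALID lead byte (not 0xxx/110x/1110/11110)

Answer: 0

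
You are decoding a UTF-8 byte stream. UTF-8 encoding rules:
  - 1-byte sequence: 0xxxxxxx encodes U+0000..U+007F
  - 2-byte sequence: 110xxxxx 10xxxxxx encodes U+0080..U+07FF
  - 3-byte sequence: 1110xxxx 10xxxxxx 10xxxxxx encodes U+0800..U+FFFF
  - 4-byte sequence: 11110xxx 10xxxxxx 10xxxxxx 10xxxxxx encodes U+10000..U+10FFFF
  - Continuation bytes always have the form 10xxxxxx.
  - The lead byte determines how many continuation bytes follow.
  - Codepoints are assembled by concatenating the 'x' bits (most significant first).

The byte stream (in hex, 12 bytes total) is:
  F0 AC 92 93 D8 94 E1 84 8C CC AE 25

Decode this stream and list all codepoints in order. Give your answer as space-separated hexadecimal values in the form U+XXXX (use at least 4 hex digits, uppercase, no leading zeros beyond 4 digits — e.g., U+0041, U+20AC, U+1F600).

Byte[0]=F0: 4-byte lead, need 3 cont bytes. acc=0x0
Byte[1]=AC: continuation. acc=(acc<<6)|0x2C=0x2C
Byte[2]=92: continuation. acc=(acc<<6)|0x12=0xB12
Byte[3]=93: continuation. acc=(acc<<6)|0x13=0x2C493
Completed: cp=U+2C493 (starts at byte 0)
Byte[4]=D8: 2-byte lead, need 1 cont bytes. acc=0x18
Byte[5]=94: continuation. acc=(acc<<6)|0x14=0x614
Completed: cp=U+0614 (starts at byte 4)
Byte[6]=E1: 3-byte lead, need 2 cont bytes. acc=0x1
Byte[7]=84: continuation. acc=(acc<<6)|0x04=0x44
Byte[8]=8C: continuation. acc=(acc<<6)|0x0C=0x110C
Completed: cp=U+110C (starts at byte 6)
Byte[9]=CC: 2-byte lead, need 1 cont bytes. acc=0xC
Byte[10]=AE: continuation. acc=(acc<<6)|0x2E=0x32E
Completed: cp=U+032E (starts at byte 9)
Byte[11]=25: 1-byte ASCII. cp=U+0025

Answer: U+2C493 U+0614 U+110C U+032E U+0025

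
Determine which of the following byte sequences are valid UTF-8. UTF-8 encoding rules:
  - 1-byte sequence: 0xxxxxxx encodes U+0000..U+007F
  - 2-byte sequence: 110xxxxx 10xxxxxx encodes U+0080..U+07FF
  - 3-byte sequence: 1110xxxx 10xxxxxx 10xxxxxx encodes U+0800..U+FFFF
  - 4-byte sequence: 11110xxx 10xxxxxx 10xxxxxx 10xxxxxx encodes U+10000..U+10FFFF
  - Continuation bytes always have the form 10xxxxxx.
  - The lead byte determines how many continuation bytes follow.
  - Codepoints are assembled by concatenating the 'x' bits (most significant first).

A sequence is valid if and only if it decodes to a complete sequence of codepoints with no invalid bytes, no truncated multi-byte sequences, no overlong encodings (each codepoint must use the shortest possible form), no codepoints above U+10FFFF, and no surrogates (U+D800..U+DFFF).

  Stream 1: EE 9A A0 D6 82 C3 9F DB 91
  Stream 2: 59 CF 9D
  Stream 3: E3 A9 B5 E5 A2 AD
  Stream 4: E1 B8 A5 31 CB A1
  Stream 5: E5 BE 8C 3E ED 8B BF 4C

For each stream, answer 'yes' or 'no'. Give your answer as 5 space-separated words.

Answer: yes yes yes yes yes

Derivation:
Stream 1: decodes cleanly. VALID
Stream 2: decodes cleanly. VALID
Stream 3: decodes cleanly. VALID
Stream 4: decodes cleanly. VALID
Stream 5: decodes cleanly. VALID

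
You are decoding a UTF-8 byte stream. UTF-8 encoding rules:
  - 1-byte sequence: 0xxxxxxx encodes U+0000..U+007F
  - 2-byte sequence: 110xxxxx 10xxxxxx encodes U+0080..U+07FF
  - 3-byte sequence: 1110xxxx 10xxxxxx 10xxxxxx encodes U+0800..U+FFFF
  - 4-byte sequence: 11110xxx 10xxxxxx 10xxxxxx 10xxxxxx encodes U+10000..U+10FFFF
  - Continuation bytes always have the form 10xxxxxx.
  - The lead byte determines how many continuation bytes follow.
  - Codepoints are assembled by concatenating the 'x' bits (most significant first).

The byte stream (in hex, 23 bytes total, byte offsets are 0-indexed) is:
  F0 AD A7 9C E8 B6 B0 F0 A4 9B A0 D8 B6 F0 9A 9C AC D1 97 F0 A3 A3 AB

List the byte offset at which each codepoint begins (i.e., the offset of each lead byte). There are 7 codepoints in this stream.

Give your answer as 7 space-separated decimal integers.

Answer: 0 4 7 11 13 17 19

Derivation:
Byte[0]=F0: 4-byte lead, need 3 cont bytes. acc=0x0
Byte[1]=AD: continuation. acc=(acc<<6)|0x2D=0x2D
Byte[2]=A7: continuation. acc=(acc<<6)|0x27=0xB67
Byte[3]=9C: continuation. acc=(acc<<6)|0x1C=0x2D9DC
Completed: cp=U+2D9DC (starts at byte 0)
Byte[4]=E8: 3-byte lead, need 2 cont bytes. acc=0x8
Byte[5]=B6: continuation. acc=(acc<<6)|0x36=0x236
Byte[6]=B0: continuation. acc=(acc<<6)|0x30=0x8DB0
Completed: cp=U+8DB0 (starts at byte 4)
Byte[7]=F0: 4-byte lead, need 3 cont bytes. acc=0x0
Byte[8]=A4: continuation. acc=(acc<<6)|0x24=0x24
Byte[9]=9B: continuation. acc=(acc<<6)|0x1B=0x91B
Byte[10]=A0: continuation. acc=(acc<<6)|0x20=0x246E0
Completed: cp=U+246E0 (starts at byte 7)
Byte[11]=D8: 2-byte lead, need 1 cont bytes. acc=0x18
Byte[12]=B6: continuation. acc=(acc<<6)|0x36=0x636
Completed: cp=U+0636 (starts at byte 11)
Byte[13]=F0: 4-byte lead, need 3 cont bytes. acc=0x0
Byte[14]=9A: continuation. acc=(acc<<6)|0x1A=0x1A
Byte[15]=9C: continuation. acc=(acc<<6)|0x1C=0x69C
Byte[16]=AC: continuation. acc=(acc<<6)|0x2C=0x1A72C
Completed: cp=U+1A72C (starts at byte 13)
Byte[17]=D1: 2-byte lead, need 1 cont bytes. acc=0x11
Byte[18]=97: continuation. acc=(acc<<6)|0x17=0x457
Completed: cp=U+0457 (starts at byte 17)
Byte[19]=F0: 4-byte lead, need 3 cont bytes. acc=0x0
Byte[20]=A3: continuation. acc=(acc<<6)|0x23=0x23
Byte[21]=A3: continuation. acc=(acc<<6)|0x23=0x8E3
Byte[22]=AB: continuation. acc=(acc<<6)|0x2B=0x238EB
Completed: cp=U+238EB (starts at byte 19)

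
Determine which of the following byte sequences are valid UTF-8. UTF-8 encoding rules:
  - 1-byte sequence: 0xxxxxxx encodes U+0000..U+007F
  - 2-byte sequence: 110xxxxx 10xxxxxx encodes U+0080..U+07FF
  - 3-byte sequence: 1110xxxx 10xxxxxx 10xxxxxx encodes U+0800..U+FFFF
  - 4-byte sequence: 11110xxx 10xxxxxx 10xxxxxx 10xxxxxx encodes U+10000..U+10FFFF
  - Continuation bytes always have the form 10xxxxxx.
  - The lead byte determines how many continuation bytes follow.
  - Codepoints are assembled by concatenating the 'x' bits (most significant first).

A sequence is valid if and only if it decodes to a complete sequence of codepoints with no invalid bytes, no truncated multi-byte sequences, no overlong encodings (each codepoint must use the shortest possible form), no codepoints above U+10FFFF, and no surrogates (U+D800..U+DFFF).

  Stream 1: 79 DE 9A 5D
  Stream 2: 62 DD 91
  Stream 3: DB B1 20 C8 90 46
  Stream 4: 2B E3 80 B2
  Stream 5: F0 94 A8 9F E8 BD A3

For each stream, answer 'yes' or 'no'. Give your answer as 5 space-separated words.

Answer: yes yes yes yes yes

Derivation:
Stream 1: decodes cleanly. VALID
Stream 2: decodes cleanly. VALID
Stream 3: decodes cleanly. VALID
Stream 4: decodes cleanly. VALID
Stream 5: decodes cleanly. VALID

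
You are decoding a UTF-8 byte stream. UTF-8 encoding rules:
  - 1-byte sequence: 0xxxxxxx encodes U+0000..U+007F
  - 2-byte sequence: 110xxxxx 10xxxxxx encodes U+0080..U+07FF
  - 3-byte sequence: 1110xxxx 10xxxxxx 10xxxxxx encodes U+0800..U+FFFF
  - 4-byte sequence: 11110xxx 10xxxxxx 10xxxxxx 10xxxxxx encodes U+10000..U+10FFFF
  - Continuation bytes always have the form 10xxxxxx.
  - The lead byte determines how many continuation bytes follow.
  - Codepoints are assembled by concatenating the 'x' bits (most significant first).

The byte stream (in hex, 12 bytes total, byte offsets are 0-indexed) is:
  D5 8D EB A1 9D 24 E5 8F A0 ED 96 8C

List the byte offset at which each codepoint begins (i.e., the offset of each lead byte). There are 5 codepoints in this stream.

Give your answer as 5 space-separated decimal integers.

Byte[0]=D5: 2-byte lead, need 1 cont bytes. acc=0x15
Byte[1]=8D: continuation. acc=(acc<<6)|0x0D=0x54D
Completed: cp=U+054D (starts at byte 0)
Byte[2]=EB: 3-byte lead, need 2 cont bytes. acc=0xB
Byte[3]=A1: continuation. acc=(acc<<6)|0x21=0x2E1
Byte[4]=9D: continuation. acc=(acc<<6)|0x1D=0xB85D
Completed: cp=U+B85D (starts at byte 2)
Byte[5]=24: 1-byte ASCII. cp=U+0024
Byte[6]=E5: 3-byte lead, need 2 cont bytes. acc=0x5
Byte[7]=8F: continuation. acc=(acc<<6)|0x0F=0x14F
Byte[8]=A0: continuation. acc=(acc<<6)|0x20=0x53E0
Completed: cp=U+53E0 (starts at byte 6)
Byte[9]=ED: 3-byte lead, need 2 cont bytes. acc=0xD
Byte[10]=96: continuation. acc=(acc<<6)|0x16=0x356
Byte[11]=8C: continuation. acc=(acc<<6)|0x0C=0xD58C
Completed: cp=U+D58C (starts at byte 9)

Answer: 0 2 5 6 9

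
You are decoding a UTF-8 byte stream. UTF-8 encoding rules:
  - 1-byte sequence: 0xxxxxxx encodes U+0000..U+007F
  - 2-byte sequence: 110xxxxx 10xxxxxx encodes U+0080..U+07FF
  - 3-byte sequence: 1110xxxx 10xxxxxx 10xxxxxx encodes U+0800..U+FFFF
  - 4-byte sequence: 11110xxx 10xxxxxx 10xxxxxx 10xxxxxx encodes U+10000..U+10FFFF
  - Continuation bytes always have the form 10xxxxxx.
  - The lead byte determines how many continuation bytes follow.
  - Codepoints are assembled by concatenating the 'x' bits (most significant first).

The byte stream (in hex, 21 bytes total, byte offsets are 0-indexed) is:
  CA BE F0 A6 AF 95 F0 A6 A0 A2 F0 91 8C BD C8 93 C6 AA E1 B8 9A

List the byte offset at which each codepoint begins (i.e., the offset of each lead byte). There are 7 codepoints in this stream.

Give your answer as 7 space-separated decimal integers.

Answer: 0 2 6 10 14 16 18

Derivation:
Byte[0]=CA: 2-byte lead, need 1 cont bytes. acc=0xA
Byte[1]=BE: continuation. acc=(acc<<6)|0x3E=0x2BE
Completed: cp=U+02BE (starts at byte 0)
Byte[2]=F0: 4-byte lead, need 3 cont bytes. acc=0x0
Byte[3]=A6: continuation. acc=(acc<<6)|0x26=0x26
Byte[4]=AF: continuation. acc=(acc<<6)|0x2F=0x9AF
Byte[5]=95: continuation. acc=(acc<<6)|0x15=0x26BD5
Completed: cp=U+26BD5 (starts at byte 2)
Byte[6]=F0: 4-byte lead, need 3 cont bytes. acc=0x0
Byte[7]=A6: continuation. acc=(acc<<6)|0x26=0x26
Byte[8]=A0: continuation. acc=(acc<<6)|0x20=0x9A0
Byte[9]=A2: continuation. acc=(acc<<6)|0x22=0x26822
Completed: cp=U+26822 (starts at byte 6)
Byte[10]=F0: 4-byte lead, need 3 cont bytes. acc=0x0
Byte[11]=91: continuation. acc=(acc<<6)|0x11=0x11
Byte[12]=8C: continuation. acc=(acc<<6)|0x0C=0x44C
Byte[13]=BD: continuation. acc=(acc<<6)|0x3D=0x1133D
Completed: cp=U+1133D (starts at byte 10)
Byte[14]=C8: 2-byte lead, need 1 cont bytes. acc=0x8
Byte[15]=93: continuation. acc=(acc<<6)|0x13=0x213
Completed: cp=U+0213 (starts at byte 14)
Byte[16]=C6: 2-byte lead, need 1 cont bytes. acc=0x6
Byte[17]=AA: continuation. acc=(acc<<6)|0x2A=0x1AA
Completed: cp=U+01AA (starts at byte 16)
Byte[18]=E1: 3-byte lead, need 2 cont bytes. acc=0x1
Byte[19]=B8: continuation. acc=(acc<<6)|0x38=0x78
Byte[20]=9A: continuation. acc=(acc<<6)|0x1A=0x1E1A
Completed: cp=U+1E1A (starts at byte 18)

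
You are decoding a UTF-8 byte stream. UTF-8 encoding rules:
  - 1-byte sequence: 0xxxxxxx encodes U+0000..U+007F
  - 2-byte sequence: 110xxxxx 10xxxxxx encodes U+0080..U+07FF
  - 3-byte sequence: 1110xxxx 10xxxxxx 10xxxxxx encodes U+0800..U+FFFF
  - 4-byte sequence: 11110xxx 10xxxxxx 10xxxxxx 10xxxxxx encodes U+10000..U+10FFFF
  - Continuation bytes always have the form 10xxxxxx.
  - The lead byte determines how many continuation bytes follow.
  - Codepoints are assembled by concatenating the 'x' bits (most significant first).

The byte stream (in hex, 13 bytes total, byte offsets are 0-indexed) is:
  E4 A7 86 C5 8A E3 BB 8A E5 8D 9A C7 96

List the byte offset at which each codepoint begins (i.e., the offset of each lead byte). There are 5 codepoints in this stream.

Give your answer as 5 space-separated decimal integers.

Answer: 0 3 5 8 11

Derivation:
Byte[0]=E4: 3-byte lead, need 2 cont bytes. acc=0x4
Byte[1]=A7: continuation. acc=(acc<<6)|0x27=0x127
Byte[2]=86: continuation. acc=(acc<<6)|0x06=0x49C6
Completed: cp=U+49C6 (starts at byte 0)
Byte[3]=C5: 2-byte lead, need 1 cont bytes. acc=0x5
Byte[4]=8A: continuation. acc=(acc<<6)|0x0A=0x14A
Completed: cp=U+014A (starts at byte 3)
Byte[5]=E3: 3-byte lead, need 2 cont bytes. acc=0x3
Byte[6]=BB: continuation. acc=(acc<<6)|0x3B=0xFB
Byte[7]=8A: continuation. acc=(acc<<6)|0x0A=0x3ECA
Completed: cp=U+3ECA (starts at byte 5)
Byte[8]=E5: 3-byte lead, need 2 cont bytes. acc=0x5
Byte[9]=8D: continuation. acc=(acc<<6)|0x0D=0x14D
Byte[10]=9A: continuation. acc=(acc<<6)|0x1A=0x535A
Completed: cp=U+535A (starts at byte 8)
Byte[11]=C7: 2-byte lead, need 1 cont bytes. acc=0x7
Byte[12]=96: continuation. acc=(acc<<6)|0x16=0x1D6
Completed: cp=U+01D6 (starts at byte 11)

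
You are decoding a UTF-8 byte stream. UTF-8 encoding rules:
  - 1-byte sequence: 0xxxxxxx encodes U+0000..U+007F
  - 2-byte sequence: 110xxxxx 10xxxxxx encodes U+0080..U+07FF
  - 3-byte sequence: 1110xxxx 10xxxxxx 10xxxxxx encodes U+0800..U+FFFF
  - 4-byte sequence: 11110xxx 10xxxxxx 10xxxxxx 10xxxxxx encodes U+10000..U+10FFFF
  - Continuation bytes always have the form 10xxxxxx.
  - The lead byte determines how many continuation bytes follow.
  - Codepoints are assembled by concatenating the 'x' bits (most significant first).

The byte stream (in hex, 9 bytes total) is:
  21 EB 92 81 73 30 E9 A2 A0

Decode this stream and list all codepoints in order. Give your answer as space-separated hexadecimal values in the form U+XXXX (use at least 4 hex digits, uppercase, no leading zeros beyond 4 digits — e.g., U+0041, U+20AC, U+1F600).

Byte[0]=21: 1-byte ASCII. cp=U+0021
Byte[1]=EB: 3-byte lead, need 2 cont bytes. acc=0xB
Byte[2]=92: continuation. acc=(acc<<6)|0x12=0x2D2
Byte[3]=81: continuation. acc=(acc<<6)|0x01=0xB481
Completed: cp=U+B481 (starts at byte 1)
Byte[4]=73: 1-byte ASCII. cp=U+0073
Byte[5]=30: 1-byte ASCII. cp=U+0030
Byte[6]=E9: 3-byte lead, need 2 cont bytes. acc=0x9
Byte[7]=A2: continuation. acc=(acc<<6)|0x22=0x262
Byte[8]=A0: continuation. acc=(acc<<6)|0x20=0x98A0
Completed: cp=U+98A0 (starts at byte 6)

Answer: U+0021 U+B481 U+0073 U+0030 U+98A0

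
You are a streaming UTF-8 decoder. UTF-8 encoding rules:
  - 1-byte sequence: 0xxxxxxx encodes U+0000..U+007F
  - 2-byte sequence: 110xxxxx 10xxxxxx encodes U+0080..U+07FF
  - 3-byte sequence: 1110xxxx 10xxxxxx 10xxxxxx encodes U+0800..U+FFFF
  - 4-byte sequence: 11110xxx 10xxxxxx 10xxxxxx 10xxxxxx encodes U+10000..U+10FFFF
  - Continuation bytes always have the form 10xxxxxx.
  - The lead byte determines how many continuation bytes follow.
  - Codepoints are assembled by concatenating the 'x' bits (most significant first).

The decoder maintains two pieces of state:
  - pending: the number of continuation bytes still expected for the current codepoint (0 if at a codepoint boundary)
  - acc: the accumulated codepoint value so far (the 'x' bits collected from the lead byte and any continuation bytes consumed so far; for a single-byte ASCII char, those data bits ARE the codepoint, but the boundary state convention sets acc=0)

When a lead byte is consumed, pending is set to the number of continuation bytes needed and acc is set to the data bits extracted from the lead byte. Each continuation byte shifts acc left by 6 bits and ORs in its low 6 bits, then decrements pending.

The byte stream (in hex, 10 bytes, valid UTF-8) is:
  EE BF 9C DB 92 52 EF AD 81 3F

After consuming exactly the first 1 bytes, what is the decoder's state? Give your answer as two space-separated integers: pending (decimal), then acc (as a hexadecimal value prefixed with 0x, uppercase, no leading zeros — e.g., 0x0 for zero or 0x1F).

Byte[0]=EE: 3-byte lead. pending=2, acc=0xE

Answer: 2 0xE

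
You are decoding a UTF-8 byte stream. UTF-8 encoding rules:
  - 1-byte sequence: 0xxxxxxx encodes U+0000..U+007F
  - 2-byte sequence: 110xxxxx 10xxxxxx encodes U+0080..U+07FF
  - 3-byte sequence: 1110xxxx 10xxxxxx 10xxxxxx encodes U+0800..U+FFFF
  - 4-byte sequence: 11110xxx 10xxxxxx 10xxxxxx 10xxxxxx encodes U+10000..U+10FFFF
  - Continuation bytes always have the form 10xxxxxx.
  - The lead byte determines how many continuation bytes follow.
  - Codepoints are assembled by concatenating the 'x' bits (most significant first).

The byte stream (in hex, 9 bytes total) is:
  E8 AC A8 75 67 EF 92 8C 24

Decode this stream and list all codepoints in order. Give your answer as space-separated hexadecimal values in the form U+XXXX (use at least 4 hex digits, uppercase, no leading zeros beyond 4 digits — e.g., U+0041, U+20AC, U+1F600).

Answer: U+8B28 U+0075 U+0067 U+F48C U+0024

Derivation:
Byte[0]=E8: 3-byte lead, need 2 cont bytes. acc=0x8
Byte[1]=AC: continuation. acc=(acc<<6)|0x2C=0x22C
Byte[2]=A8: continuation. acc=(acc<<6)|0x28=0x8B28
Completed: cp=U+8B28 (starts at byte 0)
Byte[3]=75: 1-byte ASCII. cp=U+0075
Byte[4]=67: 1-byte ASCII. cp=U+0067
Byte[5]=EF: 3-byte lead, need 2 cont bytes. acc=0xF
Byte[6]=92: continuation. acc=(acc<<6)|0x12=0x3D2
Byte[7]=8C: continuation. acc=(acc<<6)|0x0C=0xF48C
Completed: cp=U+F48C (starts at byte 5)
Byte[8]=24: 1-byte ASCII. cp=U+0024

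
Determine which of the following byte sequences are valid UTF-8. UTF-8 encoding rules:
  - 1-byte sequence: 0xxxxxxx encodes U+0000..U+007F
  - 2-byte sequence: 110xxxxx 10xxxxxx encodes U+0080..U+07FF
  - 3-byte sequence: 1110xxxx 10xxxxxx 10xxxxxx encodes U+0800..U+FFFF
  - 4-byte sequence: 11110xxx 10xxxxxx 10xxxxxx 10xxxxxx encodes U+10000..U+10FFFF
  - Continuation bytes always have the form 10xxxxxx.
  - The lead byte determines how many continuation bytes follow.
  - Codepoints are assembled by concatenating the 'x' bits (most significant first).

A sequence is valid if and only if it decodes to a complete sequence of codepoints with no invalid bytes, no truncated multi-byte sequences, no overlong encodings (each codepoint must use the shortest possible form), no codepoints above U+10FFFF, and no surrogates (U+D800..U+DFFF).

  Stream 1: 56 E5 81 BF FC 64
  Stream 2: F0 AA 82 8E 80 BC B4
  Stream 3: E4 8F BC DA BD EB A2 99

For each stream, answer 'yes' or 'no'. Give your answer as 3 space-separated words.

Stream 1: error at byte offset 4. INVALID
Stream 2: error at byte offset 4. INVALID
Stream 3: decodes cleanly. VALID

Answer: no no yes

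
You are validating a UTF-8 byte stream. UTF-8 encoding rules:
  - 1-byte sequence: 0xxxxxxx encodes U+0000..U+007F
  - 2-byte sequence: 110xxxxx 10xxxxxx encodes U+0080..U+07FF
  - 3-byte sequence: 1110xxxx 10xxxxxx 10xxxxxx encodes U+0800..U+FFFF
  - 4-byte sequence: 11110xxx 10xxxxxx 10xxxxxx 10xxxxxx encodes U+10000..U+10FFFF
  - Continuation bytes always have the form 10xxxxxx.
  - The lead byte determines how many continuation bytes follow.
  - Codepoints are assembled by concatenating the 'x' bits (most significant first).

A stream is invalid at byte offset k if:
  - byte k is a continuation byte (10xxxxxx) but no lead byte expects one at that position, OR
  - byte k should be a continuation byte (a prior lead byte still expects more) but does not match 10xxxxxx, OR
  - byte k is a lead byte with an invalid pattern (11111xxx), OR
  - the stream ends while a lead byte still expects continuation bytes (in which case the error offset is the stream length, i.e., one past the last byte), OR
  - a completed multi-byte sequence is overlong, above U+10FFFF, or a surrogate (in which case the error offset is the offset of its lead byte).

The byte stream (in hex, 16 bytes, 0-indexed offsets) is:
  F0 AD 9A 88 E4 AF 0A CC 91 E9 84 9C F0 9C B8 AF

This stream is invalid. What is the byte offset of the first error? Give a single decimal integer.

Answer: 6

Derivation:
Byte[0]=F0: 4-byte lead, need 3 cont bytes. acc=0x0
Byte[1]=AD: continuation. acc=(acc<<6)|0x2D=0x2D
Byte[2]=9A: continuation. acc=(acc<<6)|0x1A=0xB5A
Byte[3]=88: continuation. acc=(acc<<6)|0x08=0x2D688
Completed: cp=U+2D688 (starts at byte 0)
Byte[4]=E4: 3-byte lead, need 2 cont bytes. acc=0x4
Byte[5]=AF: continuation. acc=(acc<<6)|0x2F=0x12F
Byte[6]=0A: expected 10xxxxxx continuation. INVALID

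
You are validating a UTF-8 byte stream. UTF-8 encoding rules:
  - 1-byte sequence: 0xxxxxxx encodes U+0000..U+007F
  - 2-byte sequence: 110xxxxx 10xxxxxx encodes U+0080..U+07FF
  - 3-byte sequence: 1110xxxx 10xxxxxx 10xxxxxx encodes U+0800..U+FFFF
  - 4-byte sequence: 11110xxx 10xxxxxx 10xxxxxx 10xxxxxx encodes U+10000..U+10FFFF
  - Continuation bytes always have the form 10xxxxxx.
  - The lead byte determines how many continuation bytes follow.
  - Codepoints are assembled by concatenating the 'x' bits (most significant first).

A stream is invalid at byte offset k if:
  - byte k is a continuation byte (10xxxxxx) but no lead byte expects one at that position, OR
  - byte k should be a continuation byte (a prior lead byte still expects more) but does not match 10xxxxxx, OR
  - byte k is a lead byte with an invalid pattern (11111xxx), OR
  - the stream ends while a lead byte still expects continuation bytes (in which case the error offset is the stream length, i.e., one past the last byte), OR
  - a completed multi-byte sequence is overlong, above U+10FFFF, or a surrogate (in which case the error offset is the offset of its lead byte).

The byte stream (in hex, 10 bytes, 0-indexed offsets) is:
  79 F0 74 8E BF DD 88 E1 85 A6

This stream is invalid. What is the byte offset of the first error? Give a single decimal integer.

Byte[0]=79: 1-byte ASCII. cp=U+0079
Byte[1]=F0: 4-byte lead, need 3 cont bytes. acc=0x0
Byte[2]=74: expected 10xxxxxx continuation. INVALID

Answer: 2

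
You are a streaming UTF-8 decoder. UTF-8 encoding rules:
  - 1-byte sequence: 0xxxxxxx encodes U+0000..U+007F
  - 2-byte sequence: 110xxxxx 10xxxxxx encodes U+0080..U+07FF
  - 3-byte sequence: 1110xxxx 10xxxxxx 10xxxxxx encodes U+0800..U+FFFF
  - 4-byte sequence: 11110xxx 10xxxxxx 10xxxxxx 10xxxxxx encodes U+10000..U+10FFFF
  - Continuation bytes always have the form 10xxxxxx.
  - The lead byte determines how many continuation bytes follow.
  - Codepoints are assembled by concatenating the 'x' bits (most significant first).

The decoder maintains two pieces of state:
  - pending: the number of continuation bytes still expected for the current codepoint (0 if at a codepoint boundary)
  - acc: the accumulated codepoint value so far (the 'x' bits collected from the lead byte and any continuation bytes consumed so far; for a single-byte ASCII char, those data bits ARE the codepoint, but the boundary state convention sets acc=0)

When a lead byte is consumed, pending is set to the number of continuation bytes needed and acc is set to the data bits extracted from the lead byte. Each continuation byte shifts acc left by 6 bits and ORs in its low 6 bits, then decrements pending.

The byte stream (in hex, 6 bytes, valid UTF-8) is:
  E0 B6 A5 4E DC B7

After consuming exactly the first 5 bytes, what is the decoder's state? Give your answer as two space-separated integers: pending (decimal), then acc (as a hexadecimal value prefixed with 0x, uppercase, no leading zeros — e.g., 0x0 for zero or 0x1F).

Byte[0]=E0: 3-byte lead. pending=2, acc=0x0
Byte[1]=B6: continuation. acc=(acc<<6)|0x36=0x36, pending=1
Byte[2]=A5: continuation. acc=(acc<<6)|0x25=0xDA5, pending=0
Byte[3]=4E: 1-byte. pending=0, acc=0x0
Byte[4]=DC: 2-byte lead. pending=1, acc=0x1C

Answer: 1 0x1C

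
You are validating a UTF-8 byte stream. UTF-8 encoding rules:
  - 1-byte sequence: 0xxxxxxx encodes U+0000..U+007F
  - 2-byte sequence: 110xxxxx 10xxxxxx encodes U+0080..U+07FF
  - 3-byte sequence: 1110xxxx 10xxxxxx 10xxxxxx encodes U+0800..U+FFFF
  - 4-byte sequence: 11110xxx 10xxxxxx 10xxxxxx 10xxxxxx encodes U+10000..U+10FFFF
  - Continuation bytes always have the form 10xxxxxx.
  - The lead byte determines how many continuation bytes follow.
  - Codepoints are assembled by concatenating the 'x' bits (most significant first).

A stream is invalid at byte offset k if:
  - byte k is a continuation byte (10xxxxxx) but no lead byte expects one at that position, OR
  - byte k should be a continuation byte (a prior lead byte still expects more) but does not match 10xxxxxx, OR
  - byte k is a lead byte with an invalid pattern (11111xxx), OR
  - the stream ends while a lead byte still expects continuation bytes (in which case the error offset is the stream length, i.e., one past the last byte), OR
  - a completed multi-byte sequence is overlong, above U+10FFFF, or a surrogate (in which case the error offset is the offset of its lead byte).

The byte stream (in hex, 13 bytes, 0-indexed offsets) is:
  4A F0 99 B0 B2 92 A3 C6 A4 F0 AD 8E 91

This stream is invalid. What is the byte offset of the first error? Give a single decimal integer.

Byte[0]=4A: 1-byte ASCII. cp=U+004A
Byte[1]=F0: 4-byte lead, need 3 cont bytes. acc=0x0
Byte[2]=99: continuation. acc=(acc<<6)|0x19=0x19
Byte[3]=B0: continuation. acc=(acc<<6)|0x30=0x670
Byte[4]=B2: continuation. acc=(acc<<6)|0x32=0x19C32
Completed: cp=U+19C32 (starts at byte 1)
Byte[5]=92: INVALID lead byte (not 0xxx/110x/1110/11110)

Answer: 5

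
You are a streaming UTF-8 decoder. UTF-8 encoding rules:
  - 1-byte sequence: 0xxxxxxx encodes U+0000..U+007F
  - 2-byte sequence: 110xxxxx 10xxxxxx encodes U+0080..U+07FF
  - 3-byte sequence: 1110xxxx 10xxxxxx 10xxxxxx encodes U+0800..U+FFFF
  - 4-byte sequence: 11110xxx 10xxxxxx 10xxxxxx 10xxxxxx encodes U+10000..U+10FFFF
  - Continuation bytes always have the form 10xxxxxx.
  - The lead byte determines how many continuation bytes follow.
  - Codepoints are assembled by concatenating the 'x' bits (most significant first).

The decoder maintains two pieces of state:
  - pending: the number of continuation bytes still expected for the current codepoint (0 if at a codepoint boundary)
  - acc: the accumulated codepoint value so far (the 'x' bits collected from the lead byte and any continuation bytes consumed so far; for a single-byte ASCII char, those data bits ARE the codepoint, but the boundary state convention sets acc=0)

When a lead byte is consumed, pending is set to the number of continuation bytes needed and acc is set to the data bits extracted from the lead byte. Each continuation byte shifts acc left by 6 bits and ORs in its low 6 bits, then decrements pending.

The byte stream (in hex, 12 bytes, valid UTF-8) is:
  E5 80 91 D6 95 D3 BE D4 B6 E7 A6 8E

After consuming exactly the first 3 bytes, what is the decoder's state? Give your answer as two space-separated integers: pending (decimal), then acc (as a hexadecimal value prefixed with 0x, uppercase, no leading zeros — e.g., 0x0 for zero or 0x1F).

Answer: 0 0x5011

Derivation:
Byte[0]=E5: 3-byte lead. pending=2, acc=0x5
Byte[1]=80: continuation. acc=(acc<<6)|0x00=0x140, pending=1
Byte[2]=91: continuation. acc=(acc<<6)|0x11=0x5011, pending=0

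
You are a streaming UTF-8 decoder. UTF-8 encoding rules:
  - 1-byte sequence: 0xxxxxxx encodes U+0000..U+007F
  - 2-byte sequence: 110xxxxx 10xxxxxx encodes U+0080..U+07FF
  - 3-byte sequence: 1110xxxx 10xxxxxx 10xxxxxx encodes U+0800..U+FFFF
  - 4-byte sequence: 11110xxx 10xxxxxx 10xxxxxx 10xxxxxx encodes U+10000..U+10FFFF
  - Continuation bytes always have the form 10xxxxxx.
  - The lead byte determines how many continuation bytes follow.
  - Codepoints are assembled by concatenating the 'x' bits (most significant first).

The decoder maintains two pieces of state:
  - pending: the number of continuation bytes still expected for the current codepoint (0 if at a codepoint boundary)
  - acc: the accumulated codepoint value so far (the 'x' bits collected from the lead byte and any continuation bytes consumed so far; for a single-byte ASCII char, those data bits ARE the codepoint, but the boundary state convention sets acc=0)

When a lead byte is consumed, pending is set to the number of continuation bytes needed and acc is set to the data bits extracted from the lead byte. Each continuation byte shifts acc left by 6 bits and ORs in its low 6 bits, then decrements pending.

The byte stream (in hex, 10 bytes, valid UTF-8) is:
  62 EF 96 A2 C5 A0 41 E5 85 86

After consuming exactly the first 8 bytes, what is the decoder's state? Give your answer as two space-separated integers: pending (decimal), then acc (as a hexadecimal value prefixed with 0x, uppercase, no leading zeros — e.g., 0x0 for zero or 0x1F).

Byte[0]=62: 1-byte. pending=0, acc=0x0
Byte[1]=EF: 3-byte lead. pending=2, acc=0xF
Byte[2]=96: continuation. acc=(acc<<6)|0x16=0x3D6, pending=1
Byte[3]=A2: continuation. acc=(acc<<6)|0x22=0xF5A2, pending=0
Byte[4]=C5: 2-byte lead. pending=1, acc=0x5
Byte[5]=A0: continuation. acc=(acc<<6)|0x20=0x160, pending=0
Byte[6]=41: 1-byte. pending=0, acc=0x0
Byte[7]=E5: 3-byte lead. pending=2, acc=0x5

Answer: 2 0x5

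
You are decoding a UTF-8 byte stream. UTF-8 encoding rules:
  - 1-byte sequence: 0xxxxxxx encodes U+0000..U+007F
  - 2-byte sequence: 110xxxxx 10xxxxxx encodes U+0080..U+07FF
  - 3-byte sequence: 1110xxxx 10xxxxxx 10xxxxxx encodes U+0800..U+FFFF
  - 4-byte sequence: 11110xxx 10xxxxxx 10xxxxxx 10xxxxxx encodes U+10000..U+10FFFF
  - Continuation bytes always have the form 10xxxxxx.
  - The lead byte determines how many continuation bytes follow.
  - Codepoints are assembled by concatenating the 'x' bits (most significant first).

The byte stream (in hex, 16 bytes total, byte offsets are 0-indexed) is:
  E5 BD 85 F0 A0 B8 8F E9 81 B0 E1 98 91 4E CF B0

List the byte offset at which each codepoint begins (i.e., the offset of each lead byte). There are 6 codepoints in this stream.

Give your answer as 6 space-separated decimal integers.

Answer: 0 3 7 10 13 14

Derivation:
Byte[0]=E5: 3-byte lead, need 2 cont bytes. acc=0x5
Byte[1]=BD: continuation. acc=(acc<<6)|0x3D=0x17D
Byte[2]=85: continuation. acc=(acc<<6)|0x05=0x5F45
Completed: cp=U+5F45 (starts at byte 0)
Byte[3]=F0: 4-byte lead, need 3 cont bytes. acc=0x0
Byte[4]=A0: continuation. acc=(acc<<6)|0x20=0x20
Byte[5]=B8: continuation. acc=(acc<<6)|0x38=0x838
Byte[6]=8F: continuation. acc=(acc<<6)|0x0F=0x20E0F
Completed: cp=U+20E0F (starts at byte 3)
Byte[7]=E9: 3-byte lead, need 2 cont bytes. acc=0x9
Byte[8]=81: continuation. acc=(acc<<6)|0x01=0x241
Byte[9]=B0: continuation. acc=(acc<<6)|0x30=0x9070
Completed: cp=U+9070 (starts at byte 7)
Byte[10]=E1: 3-byte lead, need 2 cont bytes. acc=0x1
Byte[11]=98: continuation. acc=(acc<<6)|0x18=0x58
Byte[12]=91: continuation. acc=(acc<<6)|0x11=0x1611
Completed: cp=U+1611 (starts at byte 10)
Byte[13]=4E: 1-byte ASCII. cp=U+004E
Byte[14]=CF: 2-byte lead, need 1 cont bytes. acc=0xF
Byte[15]=B0: continuation. acc=(acc<<6)|0x30=0x3F0
Completed: cp=U+03F0 (starts at byte 14)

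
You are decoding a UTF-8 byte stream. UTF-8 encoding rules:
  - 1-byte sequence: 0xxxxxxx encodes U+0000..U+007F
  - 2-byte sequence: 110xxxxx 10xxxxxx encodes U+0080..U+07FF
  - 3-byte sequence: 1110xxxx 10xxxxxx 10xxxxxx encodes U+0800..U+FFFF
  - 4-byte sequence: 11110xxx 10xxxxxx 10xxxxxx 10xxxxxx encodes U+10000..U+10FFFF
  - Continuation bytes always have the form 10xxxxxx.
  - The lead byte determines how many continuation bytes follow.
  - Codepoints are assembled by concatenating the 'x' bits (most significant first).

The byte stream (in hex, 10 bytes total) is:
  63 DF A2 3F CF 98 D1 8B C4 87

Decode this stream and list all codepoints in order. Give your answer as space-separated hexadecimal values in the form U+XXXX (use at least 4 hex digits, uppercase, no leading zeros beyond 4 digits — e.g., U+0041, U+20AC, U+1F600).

Byte[0]=63: 1-byte ASCII. cp=U+0063
Byte[1]=DF: 2-byte lead, need 1 cont bytes. acc=0x1F
Byte[2]=A2: continuation. acc=(acc<<6)|0x22=0x7E2
Completed: cp=U+07E2 (starts at byte 1)
Byte[3]=3F: 1-byte ASCII. cp=U+003F
Byte[4]=CF: 2-byte lead, need 1 cont bytes. acc=0xF
Byte[5]=98: continuation. acc=(acc<<6)|0x18=0x3D8
Completed: cp=U+03D8 (starts at byte 4)
Byte[6]=D1: 2-byte lead, need 1 cont bytes. acc=0x11
Byte[7]=8B: continuation. acc=(acc<<6)|0x0B=0x44B
Completed: cp=U+044B (starts at byte 6)
Byte[8]=C4: 2-byte lead, need 1 cont bytes. acc=0x4
Byte[9]=87: continuation. acc=(acc<<6)|0x07=0x107
Completed: cp=U+0107 (starts at byte 8)

Answer: U+0063 U+07E2 U+003F U+03D8 U+044B U+0107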